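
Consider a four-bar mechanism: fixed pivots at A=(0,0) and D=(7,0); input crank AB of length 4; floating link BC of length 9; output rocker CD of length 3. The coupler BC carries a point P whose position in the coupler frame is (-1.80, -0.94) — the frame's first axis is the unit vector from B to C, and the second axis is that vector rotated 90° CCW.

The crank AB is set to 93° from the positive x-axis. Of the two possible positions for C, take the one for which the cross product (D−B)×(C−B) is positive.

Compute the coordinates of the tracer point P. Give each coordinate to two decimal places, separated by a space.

-2.14 3.37

A=(0,0), D=(7.00,0)
B = A + 4.00·(cos93°, sin93°) = (-0.2093, 3.9945)
|BD| = 8.2420
circle(B,9.00) ∩ circle(D,3.00): a=8.4889, h=2.9898
  candidates: C₊=(8.6650,2.4956) cross=24.642; C₋=(5.7669,-2.7349) cross=-24.642
  mode + wants cross > 0 → take C=(8.6650,2.4956) (cross=24.642)
ex = (C−B)/|BC| = (0.9860,-0.1665); ey = (0.1665,0.9860)
P = B + -1.80·ex + -0.94·ey = (-2.1408,3.3674)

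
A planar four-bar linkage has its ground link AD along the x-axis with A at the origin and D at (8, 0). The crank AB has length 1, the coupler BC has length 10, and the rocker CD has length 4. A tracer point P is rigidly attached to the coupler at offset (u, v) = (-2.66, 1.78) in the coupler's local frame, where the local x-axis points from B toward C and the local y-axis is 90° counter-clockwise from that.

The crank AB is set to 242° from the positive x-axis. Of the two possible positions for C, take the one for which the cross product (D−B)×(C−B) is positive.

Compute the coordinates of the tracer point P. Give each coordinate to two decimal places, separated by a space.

-3.66 -0.63

A=(0,0), D=(8.00,0)
B = A + 1.00·(cos242°, sin242°) = (-0.4695, -0.8829)
|BD| = 8.5154
circle(B,10.00) ∩ circle(D,4.00): a=9.1899, h=3.9427
  candidates: C₊=(8.2621,3.9914) cross=33.574; C₋=(9.0797,-3.8515) cross=-33.574
  mode + wants cross > 0 → take C=(8.2621,3.9914) (cross=33.574)
ex = (C−B)/|BC| = (0.8732,0.4874); ey = (-0.4874,0.8732)
P = B + -2.66·ex + 1.78·ey = (-3.6597,-0.6253)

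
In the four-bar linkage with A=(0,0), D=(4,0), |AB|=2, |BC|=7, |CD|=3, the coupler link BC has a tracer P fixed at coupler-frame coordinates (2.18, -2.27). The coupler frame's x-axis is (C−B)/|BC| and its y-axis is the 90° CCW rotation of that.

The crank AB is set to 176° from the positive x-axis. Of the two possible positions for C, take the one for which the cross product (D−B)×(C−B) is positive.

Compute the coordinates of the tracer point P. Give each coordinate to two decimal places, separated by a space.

A=(0,0), D=(4.00,0)
B = A + 2.00·(cos176°, sin176°) = (-1.9951, 0.1395)
|BD| = 5.9968
circle(B,7.00) ∩ circle(D,3.00): a=6.3335, h=2.9810
  candidates: C₊=(4.4060,2.9724) cross=17.877; C₋=(4.2673,-2.9881) cross=-17.877
  mode + wants cross > 0 → take C=(4.4060,2.9724) (cross=17.877)
ex = (C−B)/|BC| = (0.9145,0.4047); ey = (-0.4047,0.9145)
P = B + 2.18·ex + -2.27·ey = (0.9170,-1.0540)

0.92 -1.05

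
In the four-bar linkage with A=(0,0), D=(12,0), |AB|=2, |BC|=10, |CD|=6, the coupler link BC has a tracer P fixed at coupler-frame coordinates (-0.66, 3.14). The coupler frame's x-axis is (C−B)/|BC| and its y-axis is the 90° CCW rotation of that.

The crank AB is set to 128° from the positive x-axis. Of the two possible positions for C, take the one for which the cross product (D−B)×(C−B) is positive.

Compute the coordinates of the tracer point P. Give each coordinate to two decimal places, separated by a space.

-2.84 4.35

A=(0,0), D=(12.00,0)
B = A + 2.00·(cos128°, sin128°) = (-1.2313, 1.5760)
|BD| = 13.3249
circle(B,10.00) ∩ circle(D,6.00): a=9.0640, h=4.2243
  candidates: C₊=(8.2686,4.6986) cross=56.288; C₋=(7.2694,-3.6907) cross=-56.288
  mode + wants cross > 0 → take C=(8.2686,4.6986) (cross=56.288)
ex = (C−B)/|BC| = (0.9500,0.3123); ey = (-0.3123,0.9500)
P = B + -0.66·ex + 3.14·ey = (-2.8388,4.3529)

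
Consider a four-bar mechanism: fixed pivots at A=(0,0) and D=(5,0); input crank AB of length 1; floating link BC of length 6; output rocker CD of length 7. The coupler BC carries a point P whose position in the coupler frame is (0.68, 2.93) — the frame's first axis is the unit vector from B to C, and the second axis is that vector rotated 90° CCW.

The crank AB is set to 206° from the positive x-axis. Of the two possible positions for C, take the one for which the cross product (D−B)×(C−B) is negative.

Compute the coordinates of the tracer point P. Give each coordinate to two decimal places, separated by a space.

A=(0,0), D=(5.00,0)
B = A + 1.00·(cos206°, sin206°) = (-0.8988, -0.4384)
|BD| = 5.9151
circle(B,6.00) ∩ circle(D,7.00): a=1.8586, h=5.7049
  candidates: C₊=(0.5319,5.3885) cross=33.745; C₋=(1.3775,-5.9898) cross=-33.745
  mode - wants cross < 0 → take C=(1.3775,-5.9898) (cross=-33.745)
ex = (C−B)/|BC| = (0.3794,-0.9252); ey = (0.9252,0.3794)
P = B + 0.68·ex + 2.93·ey = (2.0701,0.0441)

2.07 0.04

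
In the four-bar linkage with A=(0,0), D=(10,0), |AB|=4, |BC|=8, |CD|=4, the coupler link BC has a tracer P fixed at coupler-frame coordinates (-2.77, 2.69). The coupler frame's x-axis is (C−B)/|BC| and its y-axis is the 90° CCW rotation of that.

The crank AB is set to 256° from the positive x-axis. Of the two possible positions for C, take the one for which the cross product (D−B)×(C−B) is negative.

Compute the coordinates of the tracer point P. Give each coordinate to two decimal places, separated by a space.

-4.15 -1.69

A=(0,0), D=(10.00,0)
B = A + 4.00·(cos256°, sin256°) = (-0.9677, -3.8812)
|BD| = 11.6342
circle(B,8.00) ∩ circle(D,4.00): a=7.8800, h=1.3806
  candidates: C₊=(6.0003,0.0491) cross=16.062; C₋=(6.9214,-2.5539) cross=-16.062
  mode - wants cross < 0 → take C=(6.9214,-2.5539) (cross=-16.062)
ex = (C−B)/|BC| = (0.9861,0.1659); ey = (-0.1659,0.9861)
P = B + -2.77·ex + 2.69·ey = (-4.1456,-1.6880)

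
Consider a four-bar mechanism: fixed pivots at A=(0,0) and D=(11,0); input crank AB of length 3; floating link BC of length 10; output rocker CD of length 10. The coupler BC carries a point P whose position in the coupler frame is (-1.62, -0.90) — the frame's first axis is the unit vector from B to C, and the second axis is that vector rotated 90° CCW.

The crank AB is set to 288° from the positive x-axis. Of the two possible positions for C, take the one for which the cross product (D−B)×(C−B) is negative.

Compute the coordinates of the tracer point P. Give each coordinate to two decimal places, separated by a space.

-0.87 -2.42

A=(0,0), D=(11.00,0)
B = A + 3.00·(cos288°, sin288°) = (0.9271, -2.8532)
|BD| = 10.4692
circle(B,10.00) ∩ circle(D,10.00): a=5.2346, h=8.5205
  candidates: C₊=(3.6414,6.7714) cross=89.203; C₋=(8.2856,-9.6246) cross=-89.203
  mode - wants cross < 0 → take C=(8.2856,-9.6246) (cross=-89.203)
ex = (C−B)/|BC| = (0.7359,-0.6771); ey = (0.6771,0.7359)
P = B + -1.62·ex + -0.90·ey = (-0.8745,-2.4185)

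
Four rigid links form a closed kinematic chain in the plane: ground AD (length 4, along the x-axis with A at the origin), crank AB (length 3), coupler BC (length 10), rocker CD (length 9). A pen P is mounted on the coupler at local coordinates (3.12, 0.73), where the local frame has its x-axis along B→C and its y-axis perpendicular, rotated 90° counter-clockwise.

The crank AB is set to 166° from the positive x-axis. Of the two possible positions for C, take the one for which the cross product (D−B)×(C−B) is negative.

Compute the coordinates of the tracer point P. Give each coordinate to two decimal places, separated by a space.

A=(0,0), D=(4.00,0)
B = A + 3.00·(cos166°, sin166°) = (-2.9109, 0.7258)
|BD| = 6.9489
circle(B,10.00) ∩ circle(D,9.00): a=4.8416, h=8.7498
  candidates: C₊=(2.8181,8.9221) cross=60.801; C₋=(0.9903,-8.4819) cross=-60.801
  mode - wants cross < 0 → take C=(0.9903,-8.4819) (cross=-60.801)
ex = (C−B)/|BC| = (0.3901,-0.9208); ey = (0.9208,0.3901)
P = B + 3.12·ex + 0.73·ey = (-1.0215,-1.8622)

-1.02 -1.86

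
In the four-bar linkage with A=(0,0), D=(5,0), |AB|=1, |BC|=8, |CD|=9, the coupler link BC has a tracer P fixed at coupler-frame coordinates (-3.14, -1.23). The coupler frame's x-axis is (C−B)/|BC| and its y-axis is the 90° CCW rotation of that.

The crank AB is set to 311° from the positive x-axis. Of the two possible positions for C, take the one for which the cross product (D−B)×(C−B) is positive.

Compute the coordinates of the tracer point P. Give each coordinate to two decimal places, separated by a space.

2.30 -3.70

A=(0,0), D=(5.00,0)
B = A + 1.00·(cos311°, sin311°) = (0.6561, -0.7547)
|BD| = 4.4090
circle(B,8.00) ∩ circle(D,9.00): a=0.2766, h=7.9952
  candidates: C₊=(-0.4400,7.1699) cross=35.251; C₋=(2.2972,-8.5846) cross=-35.251
  mode + wants cross > 0 → take C=(-0.4400,7.1699) (cross=35.251)
ex = (C−B)/|BC| = (-0.1370,0.9906); ey = (-0.9906,-0.1370)
P = B + -3.14·ex + -1.23·ey = (2.3046,-3.6966)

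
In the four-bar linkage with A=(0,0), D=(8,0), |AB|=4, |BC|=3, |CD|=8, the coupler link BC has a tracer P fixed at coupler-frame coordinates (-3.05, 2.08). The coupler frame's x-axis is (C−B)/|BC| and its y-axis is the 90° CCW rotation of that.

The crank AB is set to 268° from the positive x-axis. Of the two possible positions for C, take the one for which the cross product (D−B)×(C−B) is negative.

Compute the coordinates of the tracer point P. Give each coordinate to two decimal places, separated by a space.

-1.52 -0.57

A=(0,0), D=(8.00,0)
B = A + 4.00·(cos268°, sin268°) = (-0.1396, -3.9976)
|BD| = 9.0683
circle(B,3.00) ∩ circle(D,8.00): a=1.5016, h=2.5972
  candidates: C₊=(0.0633,-1.0044) cross=23.552; C₋=(2.3531,-5.6668) cross=-23.552
  mode - wants cross < 0 → take C=(2.3531,-5.6668) (cross=-23.552)
ex = (C−B)/|BC| = (0.8309,-0.5564); ey = (0.5564,0.8309)
P = B + -3.05·ex + 2.08·ey = (-1.5165,-0.5722)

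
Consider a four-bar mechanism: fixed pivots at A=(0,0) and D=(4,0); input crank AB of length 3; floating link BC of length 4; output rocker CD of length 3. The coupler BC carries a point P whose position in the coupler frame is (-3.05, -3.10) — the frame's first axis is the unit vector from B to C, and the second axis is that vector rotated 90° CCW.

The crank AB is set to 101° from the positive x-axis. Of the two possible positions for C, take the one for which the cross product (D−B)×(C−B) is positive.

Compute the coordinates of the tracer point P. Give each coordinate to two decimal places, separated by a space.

-3.62 -0.16

A=(0,0), D=(4.00,0)
B = A + 3.00·(cos101°, sin101°) = (-0.5724, 2.9449)
|BD| = 5.4387
circle(B,4.00) ∩ circle(D,3.00): a=3.3629, h=2.1659
  candidates: C₊=(3.4276,2.9449) cross=11.780; C₋=(1.0821,-0.6969) cross=-11.780
  mode + wants cross > 0 → take C=(3.4276,2.9449) (cross=11.780)
ex = (C−B)/|BC| = (1.0000,-0.0000); ey = (0.0000,1.0000)
P = B + -3.05·ex + -3.10·ey = (-3.6224,-0.1551)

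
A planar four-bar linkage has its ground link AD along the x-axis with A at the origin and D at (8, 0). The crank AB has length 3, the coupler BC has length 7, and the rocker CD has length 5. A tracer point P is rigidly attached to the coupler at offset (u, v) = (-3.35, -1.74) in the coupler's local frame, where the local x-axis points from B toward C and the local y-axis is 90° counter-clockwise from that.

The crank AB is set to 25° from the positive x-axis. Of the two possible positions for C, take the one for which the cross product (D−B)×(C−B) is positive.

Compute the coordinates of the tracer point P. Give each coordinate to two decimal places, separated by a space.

A=(0,0), D=(8.00,0)
B = A + 3.00·(cos25°, sin25°) = (2.7189, 1.2679)
|BD| = 5.4311
circle(B,7.00) ∩ circle(D,5.00): a=4.9251, h=4.9743
  candidates: C₊=(8.6691,4.9550) cross=27.016; C₋=(6.3467,-4.7187) cross=-27.016
  mode + wants cross > 0 → take C=(8.6691,4.9550) (cross=27.016)
ex = (C−B)/|BC| = (0.8500,0.5267); ey = (-0.5267,0.8500)
P = B + -3.35·ex + -1.74·ey = (0.7879,-1.9758)

0.79 -1.98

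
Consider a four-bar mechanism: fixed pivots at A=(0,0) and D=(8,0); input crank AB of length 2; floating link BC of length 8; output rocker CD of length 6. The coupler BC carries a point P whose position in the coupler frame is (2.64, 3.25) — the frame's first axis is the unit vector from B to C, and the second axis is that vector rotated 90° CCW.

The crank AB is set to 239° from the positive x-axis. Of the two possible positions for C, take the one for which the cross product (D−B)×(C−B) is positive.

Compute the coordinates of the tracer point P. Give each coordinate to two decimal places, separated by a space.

-1.88 2.38

A=(0,0), D=(8.00,0)
B = A + 2.00·(cos239°, sin239°) = (-1.0301, -1.7143)
|BD| = 9.1914
circle(B,8.00) ∩ circle(D,6.00): a=6.1189, h=5.1536
  candidates: C₊=(4.0202,4.4901) cross=47.369; C₋=(5.9426,-5.6362) cross=-47.369
  mode + wants cross > 0 → take C=(4.0202,4.4901) (cross=47.369)
ex = (C−B)/|BC| = (0.6313,0.7756); ey = (-0.7756,0.6313)
P = B + 2.64·ex + 3.25·ey = (-1.8840,2.3848)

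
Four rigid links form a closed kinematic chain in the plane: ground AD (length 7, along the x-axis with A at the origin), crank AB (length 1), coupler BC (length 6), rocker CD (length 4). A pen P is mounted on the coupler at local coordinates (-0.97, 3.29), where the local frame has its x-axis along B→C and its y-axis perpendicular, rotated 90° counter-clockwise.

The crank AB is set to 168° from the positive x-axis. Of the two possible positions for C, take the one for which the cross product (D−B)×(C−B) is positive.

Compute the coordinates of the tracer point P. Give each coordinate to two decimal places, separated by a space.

A=(0,0), D=(7.00,0)
B = A + 1.00·(cos168°, sin168°) = (-0.9781, 0.2079)
|BD| = 7.9809
circle(B,6.00) ∩ circle(D,4.00): a=5.2434, h=2.9166
  candidates: C₊=(4.3395,2.9869) cross=23.277; C₋=(4.1875,-2.8443) cross=-23.277
  mode + wants cross > 0 → take C=(4.3395,2.9869) (cross=23.277)
ex = (C−B)/|BC| = (0.8863,0.4632); ey = (-0.4632,0.8863)
P = B + -0.97·ex + 3.29·ey = (-3.3616,2.6745)

-3.36 2.67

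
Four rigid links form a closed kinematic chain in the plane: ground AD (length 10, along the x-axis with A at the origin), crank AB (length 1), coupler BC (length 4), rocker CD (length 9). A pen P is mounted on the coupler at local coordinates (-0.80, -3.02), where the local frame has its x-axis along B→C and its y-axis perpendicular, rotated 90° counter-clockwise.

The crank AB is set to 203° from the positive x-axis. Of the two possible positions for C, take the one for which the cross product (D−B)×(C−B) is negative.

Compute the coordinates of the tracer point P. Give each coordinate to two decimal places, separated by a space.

A=(0,0), D=(10.00,0)
B = A + 1.00·(cos203°, sin203°) = (-0.9205, -0.3907)
|BD| = 10.9275
circle(B,4.00) ∩ circle(D,9.00): a=2.4896, h=3.1308
  candidates: C₊=(1.4556,2.8271) cross=34.212; C₋=(1.6794,-3.4305) cross=-34.212
  mode - wants cross < 0 → take C=(1.6794,-3.4305) (cross=-34.212)
ex = (C−B)/|BC| = (0.6500,-0.7599); ey = (0.7599,0.6500)
P = B + -0.80·ex + -3.02·ey = (-3.7355,-1.7457)

-3.74 -1.75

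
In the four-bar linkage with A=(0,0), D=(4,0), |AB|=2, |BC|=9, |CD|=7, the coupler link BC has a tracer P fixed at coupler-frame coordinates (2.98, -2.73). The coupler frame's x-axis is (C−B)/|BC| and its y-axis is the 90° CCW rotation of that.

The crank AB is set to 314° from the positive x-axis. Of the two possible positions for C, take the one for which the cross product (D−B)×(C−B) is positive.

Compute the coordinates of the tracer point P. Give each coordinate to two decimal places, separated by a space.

5.00 0.38

A=(0,0), D=(4.00,0)
B = A + 2.00·(cos314°, sin314°) = (1.3893, -1.4387)
|BD| = 2.9808
circle(B,9.00) ∩ circle(D,7.00): a=6.8580, h=5.8282
  candidates: C₊=(4.5828,6.9757) cross=17.373; C₋=(10.2086,-3.2331) cross=-17.373
  mode + wants cross > 0 → take C=(4.5828,6.9757) (cross=17.373)
ex = (C−B)/|BC| = (0.3548,0.9349); ey = (-0.9349,0.3548)
P = B + 2.98·ex + -2.73·ey = (4.9991,0.3787)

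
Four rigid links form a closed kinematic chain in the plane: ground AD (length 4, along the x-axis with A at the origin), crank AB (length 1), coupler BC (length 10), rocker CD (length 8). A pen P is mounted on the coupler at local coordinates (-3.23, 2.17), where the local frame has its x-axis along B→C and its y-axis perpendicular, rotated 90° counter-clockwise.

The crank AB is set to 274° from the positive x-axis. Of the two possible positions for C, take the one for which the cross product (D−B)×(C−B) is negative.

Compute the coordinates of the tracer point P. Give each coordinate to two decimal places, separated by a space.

A=(0,0), D=(4.00,0)
B = A + 1.00·(cos274°, sin274°) = (0.0698, -0.9976)
|BD| = 4.0549
circle(B,10.00) ∩ circle(D,8.00): a=6.4665, h=7.6278
  candidates: C₊=(4.4610,7.9867) cross=30.930; C₋=(8.2141,-6.8001) cross=-30.930
  mode - wants cross < 0 → take C=(8.2141,-6.8001) (cross=-30.930)
ex = (C−B)/|BC| = (0.8144,-0.5803); ey = (0.5803,0.8144)
P = B + -3.23·ex + 2.17·ey = (-1.3017,2.6440)

-1.30 2.64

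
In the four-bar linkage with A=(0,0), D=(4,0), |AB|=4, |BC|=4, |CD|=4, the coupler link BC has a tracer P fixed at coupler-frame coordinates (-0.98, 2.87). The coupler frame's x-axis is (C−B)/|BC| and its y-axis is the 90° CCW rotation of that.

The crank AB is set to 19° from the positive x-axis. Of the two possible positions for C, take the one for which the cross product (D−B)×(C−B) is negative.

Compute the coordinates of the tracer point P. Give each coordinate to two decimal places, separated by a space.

A=(0,0), D=(4.00,0)
B = A + 4.00·(cos19°, sin19°) = (3.7821, 1.3023)
|BD| = 1.3204
circle(B,4.00) ∩ circle(D,4.00): a=0.6602, h=3.9451
  candidates: C₊=(7.7821,1.3023) cross=5.209; C₋=(0.0000,0.0000) cross=-5.209
  mode - wants cross < 0 → take C=(0.0000,0.0000) (cross=-5.209)
ex = (C−B)/|BC| = (-0.9455,-0.3256); ey = (0.3256,-0.9455)
P = B + -0.98·ex + 2.87·ey = (5.6431,-1.0923)

5.64 -1.09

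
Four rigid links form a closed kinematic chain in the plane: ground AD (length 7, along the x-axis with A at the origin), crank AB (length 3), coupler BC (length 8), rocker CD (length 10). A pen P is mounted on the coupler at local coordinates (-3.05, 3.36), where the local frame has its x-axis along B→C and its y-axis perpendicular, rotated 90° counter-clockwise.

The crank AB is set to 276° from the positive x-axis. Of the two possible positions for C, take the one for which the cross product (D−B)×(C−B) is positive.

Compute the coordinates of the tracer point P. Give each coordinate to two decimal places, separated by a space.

-2.12 -6.82

A=(0,0), D=(7.00,0)
B = A + 3.00·(cos276°, sin276°) = (0.3136, -2.9836)
|BD| = 7.3219
circle(B,8.00) ∩ circle(D,10.00): a=1.2025, h=7.9091
  candidates: C₊=(-1.8111,4.7291) cross=57.909; C₋=(4.6346,-9.7162) cross=-57.909
  mode + wants cross > 0 → take C=(-1.8111,4.7291) (cross=57.909)
ex = (C−B)/|BC| = (-0.2656,0.9641); ey = (-0.9641,-0.2656)
P = B + -3.05·ex + 3.36·ey = (-2.1157,-6.8164)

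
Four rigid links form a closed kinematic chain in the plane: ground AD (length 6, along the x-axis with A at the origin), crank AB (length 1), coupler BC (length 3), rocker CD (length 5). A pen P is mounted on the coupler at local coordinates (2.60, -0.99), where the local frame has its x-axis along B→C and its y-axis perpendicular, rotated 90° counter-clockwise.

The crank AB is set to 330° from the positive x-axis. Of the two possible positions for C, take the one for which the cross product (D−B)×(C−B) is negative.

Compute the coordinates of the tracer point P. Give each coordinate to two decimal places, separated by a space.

A=(0,0), D=(6.00,0)
B = A + 1.00·(cos330°, sin330°) = (0.8660, -0.5000)
|BD| = 5.1583
circle(B,3.00) ∩ circle(D,5.00): a=1.0282, h=2.8183
  candidates: C₊=(1.6162,2.4047) cross=14.537; C₋=(2.1626,-3.2054) cross=-14.537
  mode - wants cross < 0 → take C=(2.1626,-3.2054) (cross=-14.537)
ex = (C−B)/|BC| = (0.4322,-0.9018); ey = (0.9018,0.4322)
P = B + 2.60·ex + -0.99·ey = (1.0969,-3.2725)

1.10 -3.27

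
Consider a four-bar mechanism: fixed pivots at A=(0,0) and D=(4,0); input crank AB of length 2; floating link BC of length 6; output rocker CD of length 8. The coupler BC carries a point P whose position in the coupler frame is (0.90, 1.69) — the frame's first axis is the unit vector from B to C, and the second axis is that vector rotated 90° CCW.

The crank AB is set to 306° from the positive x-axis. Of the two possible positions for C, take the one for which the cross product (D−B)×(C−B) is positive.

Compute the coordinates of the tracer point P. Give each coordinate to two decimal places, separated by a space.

A=(0,0), D=(4.00,0)
B = A + 2.00·(cos306°, sin306°) = (1.1756, -1.6180)
|BD| = 3.2551
circle(B,6.00) ∩ circle(D,8.00): a=-2.6735, h=5.3715
  candidates: C₊=(-3.8143,1.7139) cross=17.484; C₋=(1.5259,-7.6078) cross=-17.484
  mode + wants cross > 0 → take C=(-3.8143,1.7139) (cross=17.484)
ex = (C−B)/|BC| = (-0.8316,0.5553); ey = (-0.5553,-0.8316)
P = B + 0.90·ex + 1.69·ey = (-0.5114,-2.5237)

-0.51 -2.52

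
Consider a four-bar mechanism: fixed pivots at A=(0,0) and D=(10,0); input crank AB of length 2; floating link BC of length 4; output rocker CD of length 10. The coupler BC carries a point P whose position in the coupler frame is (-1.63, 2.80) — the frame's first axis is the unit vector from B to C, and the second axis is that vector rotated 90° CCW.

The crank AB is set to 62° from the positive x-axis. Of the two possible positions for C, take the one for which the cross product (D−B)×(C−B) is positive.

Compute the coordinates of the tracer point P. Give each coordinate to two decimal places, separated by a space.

A=(0,0), D=(10.00,0)
B = A + 2.00·(cos62°, sin62°) = (0.9389, 1.7659)
|BD| = 9.2315
circle(B,4.00) ∩ circle(D,10.00): a=0.0661, h=3.9995
  candidates: C₊=(1.7689,5.6788) cross=36.921; C₋=(0.2388,-2.1724) cross=-36.921
  mode + wants cross > 0 → take C=(1.7689,5.6788) (cross=36.921)
ex = (C−B)/|BC| = (0.2075,0.9782); ey = (-0.9782,0.2075)
P = B + -1.63·ex + 2.80·ey = (-2.1383,0.7523)

-2.14 0.75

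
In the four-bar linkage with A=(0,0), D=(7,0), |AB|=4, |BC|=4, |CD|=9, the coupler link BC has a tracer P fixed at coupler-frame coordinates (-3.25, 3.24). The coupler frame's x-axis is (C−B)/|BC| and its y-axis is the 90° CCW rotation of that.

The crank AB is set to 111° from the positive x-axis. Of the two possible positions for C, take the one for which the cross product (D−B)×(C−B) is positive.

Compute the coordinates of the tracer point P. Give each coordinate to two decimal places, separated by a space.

-6.00 3.30

A=(0,0), D=(7.00,0)
B = A + 4.00·(cos111°, sin111°) = (-1.4335, 3.7343)
|BD| = 9.2233
circle(B,4.00) ∩ circle(D,9.00): a=1.0879, h=3.8492
  candidates: C₊=(1.1198,6.8134) cross=35.502; C₋=(-1.9972,-0.2258) cross=-35.502
  mode + wants cross > 0 → take C=(1.1198,6.8134) (cross=35.502)
ex = (C−B)/|BC| = (0.6383,0.7698); ey = (-0.7698,0.6383)
P = B + -3.25·ex + 3.24·ey = (-6.0021,3.3007)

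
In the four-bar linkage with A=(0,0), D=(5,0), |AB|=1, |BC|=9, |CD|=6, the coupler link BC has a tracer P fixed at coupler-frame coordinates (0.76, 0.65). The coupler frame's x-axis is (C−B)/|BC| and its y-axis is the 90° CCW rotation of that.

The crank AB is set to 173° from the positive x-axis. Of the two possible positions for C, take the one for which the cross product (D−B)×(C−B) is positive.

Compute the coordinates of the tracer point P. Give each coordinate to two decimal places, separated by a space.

-0.83 1.11

A=(0,0), D=(5.00,0)
B = A + 1.00·(cos173°, sin173°) = (-0.9925, 0.1219)
|BD| = 5.9938
circle(B,9.00) ∩ circle(D,6.00): a=6.7508, h=5.9521
  candidates: C₊=(5.8779,5.9354) cross=35.675; C₋=(5.6358,-5.9662) cross=-35.675
  mode + wants cross > 0 → take C=(5.8779,5.9354) (cross=35.675)
ex = (C−B)/|BC| = (0.7634,0.6460); ey = (-0.6460,0.7634)
P = B + 0.76·ex + 0.65·ey = (-0.8322,1.1090)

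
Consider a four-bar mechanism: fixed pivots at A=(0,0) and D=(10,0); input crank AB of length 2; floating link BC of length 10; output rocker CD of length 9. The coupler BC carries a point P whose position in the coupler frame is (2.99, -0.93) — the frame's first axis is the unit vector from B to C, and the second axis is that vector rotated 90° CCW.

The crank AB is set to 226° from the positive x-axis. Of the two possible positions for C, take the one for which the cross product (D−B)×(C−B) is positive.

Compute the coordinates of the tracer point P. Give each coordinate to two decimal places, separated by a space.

1.05 0.53

A=(0,0), D=(10.00,0)
B = A + 2.00·(cos226°, sin226°) = (-1.3893, -1.4387)
|BD| = 11.4798
circle(B,10.00) ∩ circle(D,9.00): a=6.5675, h=7.5411
  candidates: C₊=(4.1813,6.8660) cross=86.571; C₋=(6.0714,-8.0973) cross=-86.571
  mode + wants cross > 0 → take C=(4.1813,6.8660) (cross=86.571)
ex = (C−B)/|BC| = (0.5571,0.8305); ey = (-0.8305,0.5571)
P = B + 2.99·ex + -0.93·ey = (1.0486,0.5264)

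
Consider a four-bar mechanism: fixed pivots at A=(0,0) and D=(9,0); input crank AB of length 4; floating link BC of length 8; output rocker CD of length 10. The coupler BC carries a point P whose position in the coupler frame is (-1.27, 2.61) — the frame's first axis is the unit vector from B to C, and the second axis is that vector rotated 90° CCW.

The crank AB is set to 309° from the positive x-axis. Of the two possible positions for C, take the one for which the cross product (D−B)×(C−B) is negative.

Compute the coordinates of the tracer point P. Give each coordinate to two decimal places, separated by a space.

A=(0,0), D=(9.00,0)
B = A + 4.00·(cos309°, sin309°) = (2.5173, -3.1086)
|BD| = 7.1895
circle(B,8.00) ∩ circle(D,10.00): a=1.0911, h=7.9252
  candidates: C₊=(0.0744,4.5093) cross=56.979; C₋=(6.9278,-9.7829) cross=-56.979
  mode - wants cross < 0 → take C=(6.9278,-9.7829) (cross=-56.979)
ex = (C−B)/|BC| = (0.5513,-0.8343); ey = (0.8343,0.5513)
P = B + -1.27·ex + 2.61·ey = (3.9946,-0.6101)

3.99 -0.61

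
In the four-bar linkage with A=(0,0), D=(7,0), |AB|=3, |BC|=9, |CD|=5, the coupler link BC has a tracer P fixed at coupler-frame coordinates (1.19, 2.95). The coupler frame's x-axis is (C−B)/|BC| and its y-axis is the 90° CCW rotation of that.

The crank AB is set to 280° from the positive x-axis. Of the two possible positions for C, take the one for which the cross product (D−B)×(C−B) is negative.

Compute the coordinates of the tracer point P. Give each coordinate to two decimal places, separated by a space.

2.16 -0.23

A=(0,0), D=(7.00,0)
B = A + 3.00·(cos280°, sin280°) = (0.5209, -2.9544)
|BD| = 7.1209
circle(B,9.00) ∩ circle(D,5.00): a=7.4925, h=4.9862
  candidates: C₊=(5.2694,4.6910) cross=35.506; C₋=(9.4069,-4.3826) cross=-35.506
  mode - wants cross < 0 → take C=(9.4069,-4.3826) (cross=-35.506)
ex = (C−B)/|BC| = (0.9873,-0.1587); ey = (0.1587,0.9873)
P = B + 1.19·ex + 2.95·ey = (2.1640,-0.2306)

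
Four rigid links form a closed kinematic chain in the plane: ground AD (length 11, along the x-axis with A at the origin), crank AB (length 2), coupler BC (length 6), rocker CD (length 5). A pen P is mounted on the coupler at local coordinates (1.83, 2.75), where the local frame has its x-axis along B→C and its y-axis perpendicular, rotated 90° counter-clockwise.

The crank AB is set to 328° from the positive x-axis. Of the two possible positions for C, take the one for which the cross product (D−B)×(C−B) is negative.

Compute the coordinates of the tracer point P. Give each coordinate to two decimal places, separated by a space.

A=(0,0), D=(11.00,0)
B = A + 2.00·(cos328°, sin328°) = (1.6961, -1.0598)
|BD| = 9.3641
circle(B,6.00) ∩ circle(D,5.00): a=5.2694, h=2.8694
  candidates: C₊=(6.6069,2.3875) cross=26.869; C₋=(7.2564,-3.3144) cross=-26.869
  mode - wants cross < 0 → take C=(7.2564,-3.3144) (cross=-26.869)
ex = (C−B)/|BC| = (0.9267,-0.3758); ey = (0.3758,0.9267)
P = B + 1.83·ex + 2.75·ey = (4.4253,0.8010)

4.43 0.80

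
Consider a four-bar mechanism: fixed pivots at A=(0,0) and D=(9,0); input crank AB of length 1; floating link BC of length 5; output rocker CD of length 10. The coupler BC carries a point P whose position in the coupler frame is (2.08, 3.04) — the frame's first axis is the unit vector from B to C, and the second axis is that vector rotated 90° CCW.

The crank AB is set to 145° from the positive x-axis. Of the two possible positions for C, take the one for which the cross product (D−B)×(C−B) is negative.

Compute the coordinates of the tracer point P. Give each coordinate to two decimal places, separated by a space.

2.52 -0.98

A=(0,0), D=(9.00,0)
B = A + 1.00·(cos145°, sin145°) = (-0.8192, 0.5736)
|BD| = 9.8359
circle(B,5.00) ∩ circle(D,10.00): a=1.1054, h=4.8763
  candidates: C₊=(0.5687,5.3771) cross=47.963; C₋=(-0.0000,-4.3589) cross=-47.963
  mode - wants cross < 0 → take C=(-0.0000,-4.3589) (cross=-47.963)
ex = (C−B)/|BC| = (0.1638,-0.9865); ey = (0.9865,0.1638)
P = B + 2.08·ex + 3.04·ey = (2.5205,-0.9803)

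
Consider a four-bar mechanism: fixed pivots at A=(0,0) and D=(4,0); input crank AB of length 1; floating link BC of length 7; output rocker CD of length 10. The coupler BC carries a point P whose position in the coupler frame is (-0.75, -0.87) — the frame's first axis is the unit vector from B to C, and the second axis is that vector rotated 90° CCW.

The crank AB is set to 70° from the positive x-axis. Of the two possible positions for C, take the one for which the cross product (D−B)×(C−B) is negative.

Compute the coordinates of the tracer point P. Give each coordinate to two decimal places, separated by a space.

0.53 2.07

A=(0,0), D=(4.00,0)
B = A + 1.00·(cos70°, sin70°) = (0.3420, 0.9397)
|BD| = 3.7767
circle(B,7.00) ∩ circle(D,10.00): a=-4.8635, h=5.0346
  candidates: C₊=(-3.1159,7.0260) cross=19.014; C₋=(-5.6211,-2.7265) cross=-19.014
  mode - wants cross < 0 → take C=(-5.6211,-2.7265) (cross=-19.014)
ex = (C−B)/|BC| = (-0.8519,-0.5237); ey = (0.5237,-0.8519)
P = B + -0.75·ex + -0.87·ey = (0.5253,2.0736)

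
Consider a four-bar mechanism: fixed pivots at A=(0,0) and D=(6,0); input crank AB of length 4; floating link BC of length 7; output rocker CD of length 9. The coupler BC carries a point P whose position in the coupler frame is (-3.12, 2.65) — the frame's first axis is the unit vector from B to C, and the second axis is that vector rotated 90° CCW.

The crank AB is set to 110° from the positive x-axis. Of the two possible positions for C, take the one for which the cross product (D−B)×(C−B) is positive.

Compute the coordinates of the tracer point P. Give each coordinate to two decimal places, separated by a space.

-5.45 3.45

A=(0,0), D=(6.00,0)
B = A + 4.00·(cos110°, sin110°) = (-1.3681, 3.7588)
|BD| = 8.2715
circle(B,7.00) ∩ circle(D,9.00): a=2.2014, h=6.6448
  candidates: C₊=(3.6125,8.6775) cross=54.963; C₋=(-2.4267,-3.1607) cross=-54.963
  mode + wants cross > 0 → take C=(3.6125,8.6775) (cross=54.963)
ex = (C−B)/|BC| = (0.7115,0.7027); ey = (-0.7027,0.7115)
P = B + -3.12·ex + 2.65·ey = (-5.4501,3.4519)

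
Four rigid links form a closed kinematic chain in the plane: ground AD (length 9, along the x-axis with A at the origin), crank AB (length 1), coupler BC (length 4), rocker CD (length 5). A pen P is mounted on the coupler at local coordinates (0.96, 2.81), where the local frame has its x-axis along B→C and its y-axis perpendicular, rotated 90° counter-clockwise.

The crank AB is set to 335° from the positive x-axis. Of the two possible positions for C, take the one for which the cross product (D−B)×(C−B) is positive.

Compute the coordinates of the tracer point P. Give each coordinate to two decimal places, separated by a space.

A=(0,0), D=(9.00,0)
B = A + 1.00·(cos335°, sin335°) = (0.9063, -0.4226)
|BD| = 8.1047
circle(B,4.00) ∩ circle(D,5.00): a=3.4971, h=1.9417
  candidates: C₊=(4.2974,1.6988) cross=15.737; C₋=(4.4999,-2.1793) cross=-15.737
  mode + wants cross > 0 → take C=(4.2974,1.6988) (cross=15.737)
ex = (C−B)/|BC| = (0.8478,0.5303); ey = (-0.5303,0.8478)
P = B + 0.96·ex + 2.81·ey = (0.2299,2.4688)

0.23 2.47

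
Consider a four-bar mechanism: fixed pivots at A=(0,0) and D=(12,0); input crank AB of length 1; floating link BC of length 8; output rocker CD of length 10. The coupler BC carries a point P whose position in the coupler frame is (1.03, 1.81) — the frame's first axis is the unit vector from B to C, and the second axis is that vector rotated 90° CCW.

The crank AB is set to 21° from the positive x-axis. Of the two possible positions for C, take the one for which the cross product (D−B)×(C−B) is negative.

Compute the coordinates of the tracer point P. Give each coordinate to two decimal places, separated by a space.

3.01 0.28

A=(0,0), D=(12.00,0)
B = A + 1.00·(cos21°, sin21°) = (0.9336, 0.3584)
|BD| = 11.0722
circle(B,8.00) ∩ circle(D,10.00): a=3.9104, h=6.9792
  candidates: C₊=(5.0678,7.2073) cross=77.275; C₋=(4.6161,-6.7437) cross=-77.275
  mode - wants cross < 0 → take C=(4.6161,-6.7437) (cross=-77.275)
ex = (C−B)/|BC| = (0.4603,-0.8878); ey = (0.8878,0.4603)
P = B + 1.03·ex + 1.81·ey = (3.0145,0.2771)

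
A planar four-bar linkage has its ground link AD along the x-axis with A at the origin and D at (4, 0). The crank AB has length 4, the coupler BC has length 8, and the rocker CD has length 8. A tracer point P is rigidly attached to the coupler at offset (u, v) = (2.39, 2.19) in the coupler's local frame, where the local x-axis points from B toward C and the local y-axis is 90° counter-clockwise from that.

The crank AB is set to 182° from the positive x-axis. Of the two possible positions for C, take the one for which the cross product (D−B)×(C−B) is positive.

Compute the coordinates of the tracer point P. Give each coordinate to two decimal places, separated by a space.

-4.75 3.01

A=(0,0), D=(4.00,0)
B = A + 4.00·(cos182°, sin182°) = (-3.9976, -0.1396)
|BD| = 7.9988
circle(B,8.00) ∩ circle(D,8.00): a=3.9994, h=6.9286
  candidates: C₊=(-0.1197,6.8577) cross=55.420; C₋=(0.1221,-6.9973) cross=-55.420
  mode + wants cross > 0 → take C=(-0.1197,6.8577) (cross=55.420)
ex = (C−B)/|BC| = (0.4847,0.8747); ey = (-0.8747,0.4847)
P = B + 2.39·ex + 2.19·ey = (-4.7546,3.0124)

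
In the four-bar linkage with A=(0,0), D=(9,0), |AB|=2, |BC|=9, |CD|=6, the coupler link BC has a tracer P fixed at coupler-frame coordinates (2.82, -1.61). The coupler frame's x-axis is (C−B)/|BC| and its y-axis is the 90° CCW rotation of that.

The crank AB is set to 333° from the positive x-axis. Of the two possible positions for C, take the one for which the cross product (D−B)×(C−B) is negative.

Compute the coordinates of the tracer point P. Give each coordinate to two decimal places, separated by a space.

3.20 -3.83

A=(0,0), D=(9.00,0)
B = A + 2.00·(cos333°, sin333°) = (1.7820, -0.9080)
|BD| = 7.2749
circle(B,9.00) ∩ circle(D,6.00): a=6.7303, h=5.9752
  candidates: C₊=(7.7139,5.8605) cross=43.469; C₋=(9.2054,-5.9965) cross=-43.469
  mode - wants cross < 0 → take C=(9.2054,-5.9965) (cross=-43.469)
ex = (C−B)/|BC| = (0.8248,-0.5654); ey = (0.5654,0.8248)
P = B + 2.82·ex + -1.61·ey = (3.1977,-3.8303)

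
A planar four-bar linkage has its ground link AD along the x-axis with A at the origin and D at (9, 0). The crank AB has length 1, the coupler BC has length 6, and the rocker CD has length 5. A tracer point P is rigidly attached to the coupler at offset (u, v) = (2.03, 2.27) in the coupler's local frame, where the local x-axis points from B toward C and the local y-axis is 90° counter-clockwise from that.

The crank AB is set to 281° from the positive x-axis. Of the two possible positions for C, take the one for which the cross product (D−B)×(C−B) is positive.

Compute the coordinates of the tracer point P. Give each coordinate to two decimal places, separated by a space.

A=(0,0), D=(9.00,0)
B = A + 1.00·(cos281°, sin281°) = (0.1908, -0.9816)
|BD| = 8.8637
circle(B,6.00) ∩ circle(D,5.00): a=5.0524, h=3.2363
  candidates: C₊=(4.8537,2.7943) cross=28.686; C₋=(5.5705,-3.6385) cross=-28.686
  mode + wants cross > 0 → take C=(4.8537,2.7943) (cross=28.686)
ex = (C−B)/|BC| = (0.7771,0.6293); ey = (-0.6293,0.7771)
P = B + 2.03·ex + 2.27·ey = (0.3399,2.0600)

0.34 2.06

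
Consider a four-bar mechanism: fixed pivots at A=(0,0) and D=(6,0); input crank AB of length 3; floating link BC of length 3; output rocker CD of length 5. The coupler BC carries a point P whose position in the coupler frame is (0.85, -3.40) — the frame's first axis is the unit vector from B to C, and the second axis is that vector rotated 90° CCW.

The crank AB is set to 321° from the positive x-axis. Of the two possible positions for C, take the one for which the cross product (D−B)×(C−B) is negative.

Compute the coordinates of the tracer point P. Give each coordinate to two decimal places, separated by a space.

A=(0,0), D=(6.00,0)
B = A + 3.00·(cos321°, sin321°) = (2.3314, -1.8880)
|BD| = 4.1259
circle(B,3.00) ∩ circle(D,5.00): a=0.1239, h=2.9974
  candidates: C₊=(1.0700,0.8340) cross=12.367; C₋=(3.8132,-4.4965) cross=-12.367
  mode - wants cross < 0 → take C=(3.8132,-4.4965) (cross=-12.367)
ex = (C−B)/|BC| = (0.4939,-0.8695); ey = (0.8695,0.4939)
P = B + 0.85·ex + -3.40·ey = (-0.2050,-4.3064)

-0.21 -4.31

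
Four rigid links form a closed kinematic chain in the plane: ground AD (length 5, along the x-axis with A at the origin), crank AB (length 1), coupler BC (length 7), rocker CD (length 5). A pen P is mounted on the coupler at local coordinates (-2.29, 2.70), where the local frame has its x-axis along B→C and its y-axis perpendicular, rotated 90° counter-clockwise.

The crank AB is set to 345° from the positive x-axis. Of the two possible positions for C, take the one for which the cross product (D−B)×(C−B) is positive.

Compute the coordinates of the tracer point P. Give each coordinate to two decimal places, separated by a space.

A=(0,0), D=(5.00,0)
B = A + 1.00·(cos345°, sin345°) = (0.9659, -0.2588)
|BD| = 4.0424
circle(B,7.00) ∩ circle(D,5.00): a=4.9897, h=4.9094
  candidates: C₊=(5.6311,4.9600) cross=19.846; C₋=(6.2598,-4.8387) cross=-19.846
  mode + wants cross > 0 → take C=(5.6311,4.9600) (cross=19.846)
ex = (C−B)/|BC| = (0.6665,0.7455); ey = (-0.7455,0.6665)
P = B + -2.29·ex + 2.70·ey = (-2.5732,-0.1667)

-2.57 -0.17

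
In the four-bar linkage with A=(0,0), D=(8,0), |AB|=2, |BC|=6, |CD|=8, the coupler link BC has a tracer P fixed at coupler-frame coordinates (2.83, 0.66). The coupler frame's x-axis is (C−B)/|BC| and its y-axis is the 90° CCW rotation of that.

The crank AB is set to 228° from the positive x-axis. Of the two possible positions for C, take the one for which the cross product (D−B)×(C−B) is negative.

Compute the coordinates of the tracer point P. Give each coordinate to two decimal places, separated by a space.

A=(0,0), D=(8.00,0)
B = A + 2.00·(cos228°, sin228°) = (-1.3383, -1.4863)
|BD| = 9.4558
circle(B,6.00) ∩ circle(D,8.00): a=3.2473, h=5.0453
  candidates: C₊=(1.0757,4.0067) cross=47.707; C₋=(2.6617,-5.9584) cross=-47.707
  mode - wants cross < 0 → take C=(2.6617,-5.9584) (cross=-47.707)
ex = (C−B)/|BC| = (0.6667,-0.7454); ey = (0.7454,0.6667)
P = B + 2.83·ex + 0.66·ey = (1.0403,-3.1557)

1.04 -3.16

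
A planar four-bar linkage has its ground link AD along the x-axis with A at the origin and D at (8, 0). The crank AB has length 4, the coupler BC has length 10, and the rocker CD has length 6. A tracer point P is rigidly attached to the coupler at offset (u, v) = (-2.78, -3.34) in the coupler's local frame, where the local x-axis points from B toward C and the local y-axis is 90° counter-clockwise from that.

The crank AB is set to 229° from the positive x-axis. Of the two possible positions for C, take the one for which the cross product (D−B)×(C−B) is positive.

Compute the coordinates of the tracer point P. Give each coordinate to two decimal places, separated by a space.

A=(0,0), D=(8.00,0)
B = A + 4.00·(cos229°, sin229°) = (-2.6242, -3.0188)
|BD| = 11.0448
circle(B,10.00) ∩ circle(D,6.00): a=8.4197, h=5.3953
  candidates: C₊=(4.0002,4.4723) cross=59.590; C₋=(6.9495,-5.9073) cross=-59.590
  mode + wants cross > 0 → take C=(4.0002,4.4723) (cross=59.590)
ex = (C−B)/|BC| = (0.6624,0.7491); ey = (-0.7491,0.6624)
P = B + -2.78·ex + -3.34·ey = (-1.9638,-7.3139)

-1.96 -7.31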